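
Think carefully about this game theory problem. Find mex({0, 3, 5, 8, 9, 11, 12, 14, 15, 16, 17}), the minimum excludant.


Set = {0, 3, 5, 8, 9, 11, 12, 14, 15, 16, 17}
0 is in the set.
1 is NOT in the set. This is the mex.
mex = 1

1


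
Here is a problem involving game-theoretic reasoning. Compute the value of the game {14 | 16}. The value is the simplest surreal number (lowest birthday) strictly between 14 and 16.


Left options: {14}, max = 14
Right options: {16}, min = 16
All options are numbers and max(Left) < min(Right), so by the simplicity theorem the value is the simplest (earliest-born) number strictly between 14 and 16.
The only integer strictly between 14 and 16 is 15.
No non-integer in the interval can be simpler: if x is a non-integer in the interval, then floor(x) or ceil(x) also lies in the interval (the interval contains an integer), and both are proper prefixes of x's sign expansion, i.e. born earlier. So the game value is 15.
Game value = 15

15


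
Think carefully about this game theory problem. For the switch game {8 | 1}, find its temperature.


The game is {8 | 1}, a switch {a | b} with numbers a > b.
Cooling {a | b} by t gives {a - t | b + t}, which stops being hot when a - t = b + t, i.e. at t = (a - b)/2. So the temperature of a switch is (a - b)/2.
Temperature = (Left option - Right option) / 2
= (8 - (1)) / 2
= 7 / 2
= 7/2

7/2


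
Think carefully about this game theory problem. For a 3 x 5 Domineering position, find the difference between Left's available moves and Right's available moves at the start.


Board is 3 x 5 (rows x cols).
Left (vertical) placements: (rows-1) * cols = 2 * 5 = 10
Right (horizontal) placements: rows * (cols-1) = 3 * 4 = 12
Advantage = Left - Right = 10 - 12 = -2

-2


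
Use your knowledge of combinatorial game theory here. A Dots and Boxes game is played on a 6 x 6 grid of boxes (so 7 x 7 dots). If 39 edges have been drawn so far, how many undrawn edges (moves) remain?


Grid: 6 x 6 boxes, i.e. 7 rows and 7 columns of dots.
Horizontal edges: (rows + 1) * cols = 7 * 6 = 42
Vertical edges: rows * (cols + 1) = 6 * 7 = 42
Total edges: 42 + 42 = 84
Edges drawn: 39
Remaining: 84 - 39 = 45

45


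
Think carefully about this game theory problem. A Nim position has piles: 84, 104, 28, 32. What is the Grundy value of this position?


We need the XOR (exclusive or) of all pile sizes.
After XOR-ing pile 1 (size 84): 0 XOR 84 = 84
After XOR-ing pile 2 (size 104): 84 XOR 104 = 60
After XOR-ing pile 3 (size 28): 60 XOR 28 = 32
After XOR-ing pile 4 (size 32): 32 XOR 32 = 0
The Nim-value of this position is 0.

0


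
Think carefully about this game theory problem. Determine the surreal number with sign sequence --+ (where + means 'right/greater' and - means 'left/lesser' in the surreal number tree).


Sign expansion: --+
Rule: track bounds (lo, hi), initially (-inf, +inf). On '+', the current value becomes lo and we move to the simplest number in (value, hi): value + 1 if hi = +inf, otherwise the midpoint (value + hi)/2. On '-', the current value becomes hi and we move to value - 1 if lo = -inf, otherwise the midpoint (lo + value)/2.
Start at 0.
Step 1: sign = -, move left. Bounds: (-inf, 0). Value = -1
Step 2: sign = -, move left. Bounds: (-inf, -1). Value = -2
Step 3: sign = +, move right. Bounds: (-2, -1). Value = -3/2
The surreal number with sign expansion --+ is -3/2.

-3/2


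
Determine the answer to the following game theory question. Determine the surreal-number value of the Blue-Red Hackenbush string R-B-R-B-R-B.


Edges (from ground): R-B-R-B-R-B
By Berlekamp's sign-expansion rule, a Blue-Red Hackenbush stalk has the value of the surreal number whose sign sequence is the edge sequence with B -> + and R -> -.
Sign sequence: -+-+-+
Trace the sign expansion in the surreal number tree, starting from 0:
Edge 1: R (sign -) -> bounds (-inf, 0), value = -1
Edge 2: B (sign +) -> bounds (-1, 0), value = -1/2
Edge 3: R (sign -) -> bounds (-1, -1/2), value = -3/4
Edge 4: B (sign +) -> bounds (-3/4, -1/2), value = -5/8
Edge 5: R (sign -) -> bounds (-3/4, -5/8), value = -11/16
Edge 6: B (sign +) -> bounds (-11/16, -5/8), value = -21/32
Game value = -21/32

-21/32


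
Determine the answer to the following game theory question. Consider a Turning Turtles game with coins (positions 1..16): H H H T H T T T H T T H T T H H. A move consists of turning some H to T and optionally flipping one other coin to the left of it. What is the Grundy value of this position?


Coins: H H H T H T T T H T T H T T H H
Key fact: a single head at position k behaves exactly like a Nim heap of size k (turning it to T and optionally flipping a coin at j < k corresponds to moving the heap from k to j, or to 0), and heads combine as a disjunctive sum (two heads at the same place would cancel, matching j XOR j = 0). So the Nim-value is the XOR of the 1-indexed positions of the heads.
Face-up positions (1-indexed): [1, 2, 3, 5, 9, 12, 15, 16]
XOR 0 with 1: 0 XOR 1 = 1
XOR 1 with 2: 1 XOR 2 = 3
XOR 3 with 3: 3 XOR 3 = 0
XOR 0 with 5: 0 XOR 5 = 5
XOR 5 with 9: 5 XOR 9 = 12
XOR 12 with 12: 12 XOR 12 = 0
XOR 0 with 15: 0 XOR 15 = 15
XOR 15 with 16: 15 XOR 16 = 31
Nim-value = 31

31


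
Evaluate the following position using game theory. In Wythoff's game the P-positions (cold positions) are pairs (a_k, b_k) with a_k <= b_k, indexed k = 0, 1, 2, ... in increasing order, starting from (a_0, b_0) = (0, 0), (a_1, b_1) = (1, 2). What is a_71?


By Wythoff's theorem, a_k = floor(k * phi) and b_k = floor(k * phi^2) = a_k + k, where phi = (1 + sqrt(5))/2 is the golden ratio.
phi = (1 + sqrt(5))/2 = 1.618034
k = 71
k * phi = 71 * 1.618034 = 114.880413
a_71 = floor(k * phi) = 114

114


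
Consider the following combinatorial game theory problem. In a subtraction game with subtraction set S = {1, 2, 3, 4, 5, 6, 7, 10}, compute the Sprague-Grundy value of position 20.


The subtraction set is S = {1, 2, 3, 4, 5, 6, 7, 10}.
G(k) = mex{ G(k - s) : s in S, s <= k }. We compute iteratively: G(0) = 0.
G(1) = mex({0}) = 1
G(2) = mex({0, 1}) = 2
G(3) = mex({0, 1, 2}) = 3
G(4) = mex({0, 1, 2, 3}) = 4
G(5) = mex({0, 1, 2, 3, 4}) = 5
G(6) = mex({0, 1, 2, 3, 4, 5}) = 6
G(7) = mex({0, 1, 2, 3, 4, 5, 6}) = 7
G(8) = mex({1, 2, 3, 4, 5, 6, 7}) = 0
G(9) = mex({0, 2, 3, 4, 5, 6, 7}) = 1
G(10) = mex({0, 1, 3, 4, 5, 6, 7}) = 2
G(11) = mex({0, 1, 2, 4, 5, 6, 7}) = 3
G(12) = mex({0, 1, 2, 3, 5, 6, 7}) = 4
G(13) = mex({0, 1, 2, 3, 4, 6, 7}) = 5
G(14) = mex({0, 1, 2, 3, 4, 5, 7}) = 6
G(15) = mex({0, 1, 2, 3, 4, 5, 6}) = 7
G(16) = mex({1, 2, 3, 4, 5, 6, 7}) = 0
G(17) = mex({0, 2, 3, 4, 5, 6, 7}) = 1
Observe that G(8)..G(17) = 0, 1, 2, 3, 4, 5, 6, 7, 0, 1 repeats G(0)..G(9) = 0, 1, 2, 3, 4, 5, 6, 7, 0, 1.
For k >= max(S) = 10, G(k) is determined by the previous 10 values G(k-10)..G(k-1); a window of 10 consecutive values has recurred shifted by 8, so by induction G(k + 8) = G(k) for all k >= 0: the sequence is periodic from the start with period 8.
One period: G(0..7) = 0, 1, 2, 3, 4, 5, 6, 7.
20 mod 8 = 4, so G(20) = G(4) = 4.

4


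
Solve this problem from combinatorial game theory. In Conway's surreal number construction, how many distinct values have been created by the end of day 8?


Day 0: {|} = 0 is born. Count = 1.
Day n: the number of surreal numbers born by day n is 2^(n+1) - 1.
By day 0: 2^1 - 1 = 1
By day 1: 2^2 - 1 = 3
By day 2: 2^3 - 1 = 7
By day 3: 2^4 - 1 = 15
By day 4: 2^5 - 1 = 31
By day 5: 2^6 - 1 = 63
By day 6: 2^7 - 1 = 127
By day 7: 2^8 - 1 = 255
By day 8: 2^9 - 1 = 511
By day 8: 511 surreal numbers.

511


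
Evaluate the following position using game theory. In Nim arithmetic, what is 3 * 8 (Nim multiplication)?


Nim multiplication is bilinear over XOR: (u XOR v) * w = (u*w) XOR (v*w).
So we split each operand into its bit components and XOR the pairwise Nim products.
3 = 1 + 2 (as XOR of powers of 2).
8 = 8 (as XOR of powers of 2).
Using the standard Nim-product table on single bits:
  2*2 = 3,   2*4 = 8,   2*8 = 12,
  4*4 = 6,   4*8 = 11,  8*8 = 13,
and  1*x = x (identity), k*l = l*k (commutative).
Pairwise Nim products:
  1 * 8 = 8
  2 * 8 = 12
XOR them: 8 XOR 12 = 4.
Result: 3 * 8 = 4 (in Nim).

4


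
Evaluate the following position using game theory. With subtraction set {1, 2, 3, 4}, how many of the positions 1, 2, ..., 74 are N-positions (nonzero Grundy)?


Subtraction set S = {1, 2, 3, 4}, so G(n) = n mod 5.
G(n) = 0 when n is a multiple of 5.
Multiples of 5 in [1, 74]: 14
N-positions (nonzero Grundy) = 74 - 14 = 60

60


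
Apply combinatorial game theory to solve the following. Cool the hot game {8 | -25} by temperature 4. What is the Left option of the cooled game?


Original game: {8 | -25} (a switch {a | b} with a > b).
Cooling by t (for t below the temperature (a - b)/2 = 33/2) taxes each move by t: {a | b} cooled by t is {a - t | b + t}.
Cooling amount: t = 4
Cooled Left option: 8 - 4 = 4
Cooled Right option: -25 + 4 = -21
Cooled game: {4 | -21}
Left option = 4

4


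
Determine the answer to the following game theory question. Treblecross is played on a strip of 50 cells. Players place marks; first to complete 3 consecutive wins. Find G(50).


Treblecross: place X on empty cells; 3-in-a-row wins.
Playing within two cells of an existing X lets the opponent win at once, so sensible play treats the cells i-2..i+2 around each X as dead. The player left with no safe cell loses, so this is a normal-play take-away game on strips of safe cells.
Placing X at cell i (0-indexed) of a strip of k safe cells leaves independent strips of sizes max(0, i-2) and max(0, k-i-3). Hence G(k) = mex{ G(max(0,i-2)) XOR G(max(0,k-i-3)) : 0 <= i < k }, with G(0) = 0.
G(1): splits (0,0):0^0=0 -> mex({0}) = 1
G(2): splits (0,0):0^0=0 -> mex({0}) = 1
G(3): splits (0,0):0^0=0 -> mex({0}) = 1
G(4): splits (0,1):0^1=1 (0,0):0^0=0 -> mex({0, 1}) = 2
G(5): splits (0,2):0^1=1 (0,1):0^1=1 (0,0):0^0=0 -> mex({0, 1}) = 2
G(6) = mex({1}) = 0
G(7) = mex({0, 1, 2}) = 3
G(8) = mex({0, 1, 2}) = 3
G(9) = mex({0, 2}) = 1
G(10) = mex({0, 2, 3}) = 1
G(11) = mex({0, 3}) = 1
G(12) = mex({1, 3}) = 0
G(13) = mex({0, 1, 2, 3}) = 4
G(14) = mex({0, 1, 2}) = 3
G(15) = mex({0, 1, 2}) = 3
G(16) = mex({0, 1, 2, 4}) = 3
G(17) = mex({0, 1, 3, 4}) = 2
G(18) = mex({0, 1, 3, 4}) = 2
G(19) = mex({0, 1, 3, 5}) = 2
G(20) = mex({0, 1, 2, 3, 5}) = 4
G(21) = mex({0, 1, 2, 3, 5}) = 4
G(22) = mex({1, 2, 6}) = 0
G(23) = mex({0, 1, 2, 3, 4, 6}) = 5
G(24) = mex({0, 1, 2, 3, 4}) = 5
G(25) = mex({0, 1, 3, 4, 7}) = 2
G(26) = mex({0, 1, 3, 4, 5, 7}) = 2
G(27) = mex({0, 1, 3, 5}) = 2
G(28) = mex({0, 1, 2, 5}) = 3
G(29) = mex({0, 1, 2, 4, 5, 6}) = 3
G(30) = mex({1, 2, 4, 6}) = 0
G(31) = mex({0, 1, 2, 3, 4, 6}) = 5
G(32) = mex({1, 2, 3, 4, 7}) = 0
G(33) = mex({0, 3, 7}) = 1
G(34) = mex({0, 2, 3, 5, 7}) = 1
G(35) = mex({0, 2, 3, 5, 6}) = 1
G(36) = mex({0, 1, 2, 5, 6}) = 3
G(37) = mex({0, 1, 2, 4, 5, 6}) = 3
G(38) = mex({0, 1, 2, 4}) = 3
G(39) = mex({0, 1, 2, 3, 4, 7}) = 5
G(40) = mex({0, 1, 2, 3, 4, 5, 7}) = 6
G(41) = mex({0, 1, 2, 3, 5, 7}) = 4
G(42) = mex({0, 1, 2, 3, 5, 6, 7}) = 4
G(43) = mex({0, 2, 3, 5, 6}) = 1
G(44) = mex({1, 2, 3, 4, 5, 6}) = 0
G(45) = mex({0, 1, 2, 3, 4, 6, 7}) = 5
G(46) = mex({0, 1, 2, 3, 4, 7}) = 5
G(47) = mex({0, 1, 2, 3, 4, 5, 7}) = 6
G(48) = mex({0, 1, 2, 3, 4, 5, 7}) = 6
G(49) = mex({0, 1, 3, 4, 5, 7}) = 2
G(50) = mex({0, 1, 2, 3, 4, 5, 6}) = 7
Therefore G(50) = 7.

7


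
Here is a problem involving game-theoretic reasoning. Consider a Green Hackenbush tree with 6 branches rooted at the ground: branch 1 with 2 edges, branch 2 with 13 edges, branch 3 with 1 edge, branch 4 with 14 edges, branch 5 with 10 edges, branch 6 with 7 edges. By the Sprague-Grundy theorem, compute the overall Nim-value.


The tree has 6 branches from the ground vertex.
In Green Hackenbush, the Nim-value of a simple path of length k is k.
Branch 1: length 2, Nim-value = 2
Branch 2: length 13, Nim-value = 13
Branch 3: length 1, Nim-value = 1
Branch 4: length 14, Nim-value = 14
Branch 5: length 10, Nim-value = 10
Branch 6: length 7, Nim-value = 7
Total Nim-value = XOR of all branch values:
0 XOR 2 = 2
2 XOR 13 = 15
15 XOR 1 = 14
14 XOR 14 = 0
0 XOR 10 = 10
10 XOR 7 = 13
Nim-value of the tree = 13

13


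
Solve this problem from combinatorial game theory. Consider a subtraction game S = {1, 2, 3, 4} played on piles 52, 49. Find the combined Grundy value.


Subtraction set: {1, 2, 3, 4}
For this subtraction set, G(n) = n mod 5 (period = max + 1 = 5).
Pile 1 (size 52): G(52) = 52 mod 5 = 2
Pile 2 (size 49): G(49) = 49 mod 5 = 4
Total Grundy value = XOR of all: 2 XOR 4 = 6

6


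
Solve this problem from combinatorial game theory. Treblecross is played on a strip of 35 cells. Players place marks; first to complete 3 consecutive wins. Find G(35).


Treblecross: place X on empty cells; 3-in-a-row wins.
Playing within two cells of an existing X lets the opponent win at once, so sensible play treats the cells i-2..i+2 around each X as dead. The player left with no safe cell loses, so this is a normal-play take-away game on strips of safe cells.
Placing X at cell i (0-indexed) of a strip of k safe cells leaves independent strips of sizes max(0, i-2) and max(0, k-i-3). Hence G(k) = mex{ G(max(0,i-2)) XOR G(max(0,k-i-3)) : 0 <= i < k }, with G(0) = 0.
G(1): splits (0,0):0^0=0 -> mex({0}) = 1
G(2): splits (0,0):0^0=0 -> mex({0}) = 1
G(3): splits (0,0):0^0=0 -> mex({0}) = 1
G(4): splits (0,1):0^1=1 (0,0):0^0=0 -> mex({0, 1}) = 2
G(5): splits (0,2):0^1=1 (0,1):0^1=1 (0,0):0^0=0 -> mex({0, 1}) = 2
G(6) = mex({1}) = 0
G(7) = mex({0, 1, 2}) = 3
G(8) = mex({0, 1, 2}) = 3
G(9) = mex({0, 2}) = 1
G(10) = mex({0, 2, 3}) = 1
G(11) = mex({0, 3}) = 1
G(12) = mex({1, 3}) = 0
G(13) = mex({0, 1, 2, 3}) = 4
G(14) = mex({0, 1, 2}) = 3
G(15) = mex({0, 1, 2}) = 3
G(16) = mex({0, 1, 2, 4}) = 3
G(17) = mex({0, 1, 3, 4}) = 2
G(18) = mex({0, 1, 3, 4}) = 2
G(19) = mex({0, 1, 3, 5}) = 2
G(20) = mex({0, 1, 2, 3, 5}) = 4
G(21) = mex({0, 1, 2, 3, 5}) = 4
G(22) = mex({1, 2, 6}) = 0
G(23) = mex({0, 1, 2, 3, 4, 6}) = 5
G(24) = mex({0, 1, 2, 3, 4}) = 5
G(25) = mex({0, 1, 3, 4, 7}) = 2
G(26) = mex({0, 1, 3, 4, 5, 7}) = 2
G(27) = mex({0, 1, 3, 5}) = 2
G(28) = mex({0, 1, 2, 5}) = 3
G(29) = mex({0, 1, 2, 4, 5, 6}) = 3
G(30) = mex({1, 2, 4, 6}) = 0
G(31) = mex({0, 1, 2, 3, 4, 6}) = 5
G(32) = mex({1, 2, 3, 4, 7}) = 0
G(33) = mex({0, 3, 7}) = 1
G(34) = mex({0, 2, 3, 5, 7}) = 1
G(35) = mex({0, 2, 3, 5, 6}) = 1
Therefore G(35) = 1.

1


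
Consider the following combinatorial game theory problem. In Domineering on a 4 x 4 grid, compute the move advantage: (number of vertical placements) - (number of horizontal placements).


Board is 4 x 4 (rows x cols).
Left (vertical) placements: (rows-1) * cols = 3 * 4 = 12
Right (horizontal) placements: rows * (cols-1) = 4 * 3 = 12
Advantage = Left - Right = 12 - 12 = 0

0


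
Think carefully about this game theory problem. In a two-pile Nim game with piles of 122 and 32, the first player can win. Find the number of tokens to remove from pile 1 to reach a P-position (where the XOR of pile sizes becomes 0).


Piles: 122 and 32
Current XOR: 122 XOR 32 = 90 (non-zero, so this is an N-position).
To make the XOR zero, we need to find a move that balances the piles.
For pile 1 (size 122): target = 122 XOR 90 = 32
We reduce pile 1 from 122 to 32.
Tokens removed: 122 - 32 = 90
Verification: 32 XOR 32 = 0

90


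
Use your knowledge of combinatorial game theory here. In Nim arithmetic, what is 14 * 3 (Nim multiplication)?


Nim multiplication is bilinear over XOR: (u XOR v) * w = (u*w) XOR (v*w).
So we split each operand into its bit components and XOR the pairwise Nim products.
14 = 2 + 4 + 8 (as XOR of powers of 2).
3 = 1 + 2 (as XOR of powers of 2).
Using the standard Nim-product table on single bits:
  2*2 = 3,   2*4 = 8,   2*8 = 12,
  4*4 = 6,   4*8 = 11,  8*8 = 13,
and  1*x = x (identity), k*l = l*k (commutative).
Pairwise Nim products:
  2 * 1 = 2
  2 * 2 = 3
  4 * 1 = 4
  4 * 2 = 8
  8 * 1 = 8
  8 * 2 = 12
XOR them: 2 XOR 3 XOR 4 XOR 8 XOR 8 XOR 12 = 9.
Result: 14 * 3 = 9 (in Nim).

9


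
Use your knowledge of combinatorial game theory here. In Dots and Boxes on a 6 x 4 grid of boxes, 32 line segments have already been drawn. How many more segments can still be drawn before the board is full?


Grid: 6 x 4 boxes, i.e. 7 rows and 5 columns of dots.
Horizontal edges: (rows + 1) * cols = 7 * 4 = 28
Vertical edges: rows * (cols + 1) = 6 * 5 = 30
Total edges: 28 + 30 = 58
Edges drawn: 32
Remaining: 58 - 32 = 26

26


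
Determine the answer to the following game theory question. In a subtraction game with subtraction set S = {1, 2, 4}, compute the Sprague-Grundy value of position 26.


The subtraction set is S = {1, 2, 4}.
G(k) = mex{ G(k - s) : s in S, s <= k }. We compute iteratively: G(0) = 0.
G(1) = mex({0}) = 1
G(2) = mex({0, 1}) = 2
G(3) = mex({1, 2}) = 0
G(4) = mex({0, 2}) = 1
G(5) = mex({0, 1}) = 2
G(6) = mex({1, 2}) = 0
Observe that G(3)..G(6) = 0, 1, 2, 0 repeats G(0)..G(3) = 0, 1, 2, 0.
For k >= max(S) = 4, G(k) is determined by the previous 4 values G(k-4)..G(k-1); a window of 4 consecutive values has recurred shifted by 3, so by induction G(k + 3) = G(k) for all k >= 0: the sequence is periodic from the start with period 3.
One period: G(0..2) = 0, 1, 2.
26 mod 3 = 2, so G(26) = G(2) = 2.

2


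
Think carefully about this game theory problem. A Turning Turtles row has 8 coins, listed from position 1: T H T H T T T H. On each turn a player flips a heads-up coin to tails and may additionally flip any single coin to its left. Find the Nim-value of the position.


Coins: T H T H T T T H
Key fact: a single head at position k behaves exactly like a Nim heap of size k (turning it to T and optionally flipping a coin at j < k corresponds to moving the heap from k to j, or to 0), and heads combine as a disjunctive sum (two heads at the same place would cancel, matching j XOR j = 0). So the Nim-value is the XOR of the 1-indexed positions of the heads.
Face-up positions (1-indexed): [2, 4, 8]
XOR 0 with 2: 0 XOR 2 = 2
XOR 2 with 4: 2 XOR 4 = 6
XOR 6 with 8: 6 XOR 8 = 14
Nim-value = 14

14


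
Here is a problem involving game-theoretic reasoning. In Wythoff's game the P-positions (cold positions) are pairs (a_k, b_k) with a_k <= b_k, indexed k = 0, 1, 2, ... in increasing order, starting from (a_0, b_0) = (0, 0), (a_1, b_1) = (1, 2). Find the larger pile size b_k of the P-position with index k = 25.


By Wythoff's theorem, a_k = floor(k * phi) and b_k = floor(k * phi^2) = a_k + k, where phi = (1 + sqrt(5))/2 is the golden ratio.
phi = (1 + sqrt(5))/2 = 1.618034
phi^2 = phi + 1 = 2.618034
k = 25
k * phi^2 = 25 * 2.618034 = 65.450850
b_25 = floor(k * phi^2) = 65 (check: a_25 + k = 40 + 25 = 65)

65


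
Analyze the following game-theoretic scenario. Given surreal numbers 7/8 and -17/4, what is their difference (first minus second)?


x = 7/8, y = -17/4
Converting to common denominator: 8
x = 7/8, y = -34/8
x - y = 7/8 - -17/4 = 41/8

41/8


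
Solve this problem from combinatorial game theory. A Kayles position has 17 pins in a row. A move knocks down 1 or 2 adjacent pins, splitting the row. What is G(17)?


Kayles: a move removes 1 or 2 adjacent pins from a contiguous row.
Removing pins from a row of k leaves two independent rows (a, b) with a + b = k - 1 (one pin) or a + b = k - 2 (two pins); an end removal gives a = 0.
By Sprague-Grundy, G(k) = mex{ G(a) XOR G(b) } over all these splits. G(0) = 0.
G(1): splits (0,0):0^0=0 -> mex({0}) = 1
G(2): splits (0,1):0^1=1 (0,0):0^0=0 -> mex({0, 1}) = 2
G(3): splits (0,2):0^2=2 (1,1):1^1=0 (0,1):0^1=1 -> mex({0, 1, 2}) = 3
G(4): splits (0,3):0^3=3 (1,2):1^2=3 (0,2):0^2=2 (1,1):1^1=0 -> mex({0, 2, 3}) = 1
G(5): splits (0,4):0^1=1 (1,3):1^3=2 (2,2):2^2=0 (0,3):0^3=3 (1,2):1^2=3 -> mex({0, 1, 2, 3}) = 4
G(6) = mex({0, 1, 2, 4}) = 3
G(7) = mex({0, 1, 3, 4, 5}) = 2
G(8) = mex({0, 2, 3, 5, 6}) = 1
G(9) = mex({0, 1, 2, 3, 6, 7}) = 4
G(10) = mex({0, 1, 3, 4, 5, 7}) = 2
G(11) = mex({0, 1, 2, 3, 4, 5}) = 6
G(12) = mex({0, 1, 2, 3, 5, 6, 7}) = 4
G(13) = mex({0, 2, 3, 4, 6, 7}) = 1
G(14) = mex({0, 1, 4, 5, 6, 7}) = 2
G(15) = mex({0, 1, 2, 3, 4, 5, 6}) = 7
G(16) = mex({0, 2, 3, 5, 6, 7}) = 1
G(17) = mex({0, 1, 2, 3, 5, 6, 7}) = 4
Therefore G(17) = 4.

4


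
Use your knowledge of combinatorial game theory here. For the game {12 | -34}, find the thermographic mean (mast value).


Game = {12 | -34}, a switch {a | b} with numbers a > b.
Its thermograph has left wall a - t and right wall b + t, which meet at t = (a - b)/2, where both equal (a + b)/2. So the mast (mean value) is at (a + b)/2.
Mean = (12 + (-34))/2 = -22/2 = -11

-11


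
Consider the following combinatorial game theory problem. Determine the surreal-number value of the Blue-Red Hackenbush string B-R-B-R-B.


Edges (from ground): B-R-B-R-B
By Berlekamp's sign-expansion rule, a Blue-Red Hackenbush stalk has the value of the surreal number whose sign sequence is the edge sequence with B -> + and R -> -.
Sign sequence: +-+-+
Trace the sign expansion in the surreal number tree, starting from 0:
Edge 1: B (sign +) -> bounds (0, +inf), value = 1
Edge 2: R (sign -) -> bounds (0, 1), value = 1/2
Edge 3: B (sign +) -> bounds (1/2, 1), value = 3/4
Edge 4: R (sign -) -> bounds (1/2, 3/4), value = 5/8
Edge 5: B (sign +) -> bounds (5/8, 3/4), value = 11/16
Game value = 11/16

11/16


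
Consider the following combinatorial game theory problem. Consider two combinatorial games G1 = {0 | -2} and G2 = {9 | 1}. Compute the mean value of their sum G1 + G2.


G1 = {0 | -2}, G2 = {9 | 1}
Each is a switch {a | b} with numbers a > b; its mean value is (a + b)/2, and mean value is additive over game sums: m(G1 + G2) = m(G1) + m(G2).
Mean of G1 = (0 + (-2))/2 = -2/2 = -1
Mean of G2 = (9 + (1))/2 = 10/2 = 5
Mean of G1 + G2 = -1 + 5 = 4

4


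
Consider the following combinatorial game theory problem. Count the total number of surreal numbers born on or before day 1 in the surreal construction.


Day 0: {|} = 0 is born. Count = 1.
Day n: the number of surreal numbers born by day n is 2^(n+1) - 1.
By day 0: 2^1 - 1 = 1
By day 1: 2^2 - 1 = 3
By day 1: 3 surreal numbers.

3


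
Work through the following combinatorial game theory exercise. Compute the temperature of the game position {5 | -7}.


The game is {5 | -7}, a switch {a | b} with numbers a > b.
Cooling {a | b} by t gives {a - t | b + t}, which stops being hot when a - t = b + t, i.e. at t = (a - b)/2. So the temperature of a switch is (a - b)/2.
Temperature = (Left option - Right option) / 2
= (5 - (-7)) / 2
= 12 / 2
= 6

6


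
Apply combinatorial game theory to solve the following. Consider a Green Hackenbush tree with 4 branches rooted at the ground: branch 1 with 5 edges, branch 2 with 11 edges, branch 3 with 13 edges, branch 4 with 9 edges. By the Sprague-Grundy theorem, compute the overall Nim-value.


The tree has 4 branches from the ground vertex.
In Green Hackenbush, the Nim-value of a simple path of length k is k.
Branch 1: length 5, Nim-value = 5
Branch 2: length 11, Nim-value = 11
Branch 3: length 13, Nim-value = 13
Branch 4: length 9, Nim-value = 9
Total Nim-value = XOR of all branch values:
0 XOR 5 = 5
5 XOR 11 = 14
14 XOR 13 = 3
3 XOR 9 = 10
Nim-value of the tree = 10

10


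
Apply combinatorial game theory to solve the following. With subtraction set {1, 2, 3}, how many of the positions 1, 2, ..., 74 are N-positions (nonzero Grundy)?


Subtraction set S = {1, 2, 3}, so G(n) = n mod 4.
G(n) = 0 when n is a multiple of 4.
Multiples of 4 in [1, 74]: 18
N-positions (nonzero Grundy) = 74 - 18 = 56

56


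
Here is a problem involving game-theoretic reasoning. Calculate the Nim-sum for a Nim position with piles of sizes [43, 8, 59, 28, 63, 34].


We need the XOR (exclusive or) of all pile sizes.
After XOR-ing pile 1 (size 43): 0 XOR 43 = 43
After XOR-ing pile 2 (size 8): 43 XOR 8 = 35
After XOR-ing pile 3 (size 59): 35 XOR 59 = 24
After XOR-ing pile 4 (size 28): 24 XOR 28 = 4
After XOR-ing pile 5 (size 63): 4 XOR 63 = 59
After XOR-ing pile 6 (size 34): 59 XOR 34 = 25
The Nim-value of this position is 25.

25


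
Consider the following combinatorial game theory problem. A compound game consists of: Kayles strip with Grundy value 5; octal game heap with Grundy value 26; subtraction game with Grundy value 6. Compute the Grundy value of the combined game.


By the Sprague-Grundy theorem, the Grundy value of a sum of games is the XOR of individual Grundy values.
Kayles strip: Grundy value = 5. Running XOR: 0 XOR 5 = 5
octal game heap: Grundy value = 26. Running XOR: 5 XOR 26 = 31
subtraction game: Grundy value = 6. Running XOR: 31 XOR 6 = 25
The combined Grundy value is 25.

25


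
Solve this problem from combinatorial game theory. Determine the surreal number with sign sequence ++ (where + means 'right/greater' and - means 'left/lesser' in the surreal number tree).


Sign expansion: ++
Rule: track bounds (lo, hi), initially (-inf, +inf). On '+', the current value becomes lo and we move to the simplest number in (value, hi): value + 1 if hi = +inf, otherwise the midpoint (value + hi)/2. On '-', the current value becomes hi and we move to value - 1 if lo = -inf, otherwise the midpoint (lo + value)/2.
Start at 0.
Step 1: sign = +, move right. Bounds: (0, +inf). Value = 1
Step 2: sign = +, move right. Bounds: (1, +inf). Value = 2
The surreal number with sign expansion ++ is 2.

2


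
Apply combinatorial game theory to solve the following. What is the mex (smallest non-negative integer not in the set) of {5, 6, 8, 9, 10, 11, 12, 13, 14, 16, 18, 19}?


Set = {5, 6, 8, 9, 10, 11, 12, 13, 14, 16, 18, 19}
0 is NOT in the set. This is the mex.
mex = 0

0


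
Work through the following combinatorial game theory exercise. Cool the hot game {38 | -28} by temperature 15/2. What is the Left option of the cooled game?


Original game: {38 | -28} (a switch {a | b} with a > b).
Cooling by t (for t below the temperature (a - b)/2 = 33) taxes each move by t: {a | b} cooled by t is {a - t | b + t}.
Cooling amount: t = 15/2
Cooled Left option: 38 - 15/2 = 61/2
Cooled Right option: -28 + 15/2 = -41/2
Cooled game: {61/2 | -41/2}
Left option = 61/2

61/2


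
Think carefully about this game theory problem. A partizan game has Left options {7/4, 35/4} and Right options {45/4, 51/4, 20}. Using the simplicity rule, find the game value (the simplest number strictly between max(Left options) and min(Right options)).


Left options: {7/4, 35/4}, max = 35/4
Right options: {45/4, 51/4, 20}, min = 45/4
All options are numbers and max(Left) < min(Right), so by the simplicity theorem the value is the simplest (earliest-born) number strictly between 35/4 and 45/4.
Integers 9 through 11 all lie strictly between 35/4 and 45/4.
Among integers, the simplest (lowest birthday = smallest |n|; 0 is born on day 0, +-n on day n) is 9.
No non-integer in the interval can be simpler: if x is a non-integer in the interval, then floor(x) or ceil(x) also lies in the interval (the interval contains an integer), and both are proper prefixes of x's sign expansion, i.e. born earlier. So the game value is 9.
Game value = 9

9


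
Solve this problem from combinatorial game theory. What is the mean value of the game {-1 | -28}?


Game = {-1 | -28}, a switch {a | b} with numbers a > b.
Its thermograph has left wall a - t and right wall b + t, which meet at t = (a - b)/2, where both equal (a + b)/2. So the mast (mean value) is at (a + b)/2.
Mean = (-1 + (-28))/2 = -29/2 = -29/2

-29/2


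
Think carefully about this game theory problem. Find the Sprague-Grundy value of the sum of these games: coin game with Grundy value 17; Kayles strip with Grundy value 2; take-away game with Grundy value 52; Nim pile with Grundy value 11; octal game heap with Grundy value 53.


By the Sprague-Grundy theorem, the Grundy value of a sum of games is the XOR of individual Grundy values.
coin game: Grundy value = 17. Running XOR: 0 XOR 17 = 17
Kayles strip: Grundy value = 2. Running XOR: 17 XOR 2 = 19
take-away game: Grundy value = 52. Running XOR: 19 XOR 52 = 39
Nim pile: Grundy value = 11. Running XOR: 39 XOR 11 = 44
octal game heap: Grundy value = 53. Running XOR: 44 XOR 53 = 25
The combined Grundy value is 25.

25


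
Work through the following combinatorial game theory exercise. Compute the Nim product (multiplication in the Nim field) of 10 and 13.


Nim multiplication is bilinear over XOR: (u XOR v) * w = (u*w) XOR (v*w).
So we split each operand into its bit components and XOR the pairwise Nim products.
10 = 2 + 8 (as XOR of powers of 2).
13 = 1 + 4 + 8 (as XOR of powers of 2).
Using the standard Nim-product table on single bits:
  2*2 = 3,   2*4 = 8,   2*8 = 12,
  4*4 = 6,   4*8 = 11,  8*8 = 13,
and  1*x = x (identity), k*l = l*k (commutative).
Pairwise Nim products:
  2 * 1 = 2
  2 * 4 = 8
  2 * 8 = 12
  8 * 1 = 8
  8 * 4 = 11
  8 * 8 = 13
XOR them: 2 XOR 8 XOR 12 XOR 8 XOR 11 XOR 13 = 8.
Result: 10 * 13 = 8 (in Nim).

8


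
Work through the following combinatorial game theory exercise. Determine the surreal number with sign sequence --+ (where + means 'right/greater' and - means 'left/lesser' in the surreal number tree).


Sign expansion: --+
Rule: track bounds (lo, hi), initially (-inf, +inf). On '+', the current value becomes lo and we move to the simplest number in (value, hi): value + 1 if hi = +inf, otherwise the midpoint (value + hi)/2. On '-', the current value becomes hi and we move to value - 1 if lo = -inf, otherwise the midpoint (lo + value)/2.
Start at 0.
Step 1: sign = -, move left. Bounds: (-inf, 0). Value = -1
Step 2: sign = -, move left. Bounds: (-inf, -1). Value = -2
Step 3: sign = +, move right. Bounds: (-2, -1). Value = -3/2
The surreal number with sign expansion --+ is -3/2.

-3/2


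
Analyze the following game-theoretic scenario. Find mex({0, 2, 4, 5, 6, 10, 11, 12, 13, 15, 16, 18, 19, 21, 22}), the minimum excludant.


Set = {0, 2, 4, 5, 6, 10, 11, 12, 13, 15, 16, 18, 19, 21, 22}
0 is in the set.
1 is NOT in the set. This is the mex.
mex = 1

1


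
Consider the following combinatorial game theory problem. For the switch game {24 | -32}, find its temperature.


The game is {24 | -32}, a switch {a | b} with numbers a > b.
Cooling {a | b} by t gives {a - t | b + t}, which stops being hot when a - t = b + t, i.e. at t = (a - b)/2. So the temperature of a switch is (a - b)/2.
Temperature = (Left option - Right option) / 2
= (24 - (-32)) / 2
= 56 / 2
= 28

28


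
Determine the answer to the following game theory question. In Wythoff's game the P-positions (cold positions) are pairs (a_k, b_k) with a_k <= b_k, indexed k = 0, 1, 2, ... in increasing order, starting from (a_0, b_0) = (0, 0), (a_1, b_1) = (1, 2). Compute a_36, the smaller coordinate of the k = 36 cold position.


By Wythoff's theorem, a_k = floor(k * phi) and b_k = floor(k * phi^2) = a_k + k, where phi = (1 + sqrt(5))/2 is the golden ratio.
phi = (1 + sqrt(5))/2 = 1.618034
k = 36
k * phi = 36 * 1.618034 = 58.249224
a_36 = floor(k * phi) = 58

58


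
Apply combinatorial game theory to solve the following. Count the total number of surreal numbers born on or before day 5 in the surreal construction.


Day 0: {|} = 0 is born. Count = 1.
Day n: the number of surreal numbers born by day n is 2^(n+1) - 1.
By day 0: 2^1 - 1 = 1
By day 1: 2^2 - 1 = 3
By day 2: 2^3 - 1 = 7
By day 3: 2^4 - 1 = 15
By day 4: 2^5 - 1 = 31
By day 5: 2^6 - 1 = 63
By day 5: 63 surreal numbers.

63


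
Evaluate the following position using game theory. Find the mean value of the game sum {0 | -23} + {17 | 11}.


G1 = {0 | -23}, G2 = {17 | 11}
Each is a switch {a | b} with numbers a > b; its mean value is (a + b)/2, and mean value is additive over game sums: m(G1 + G2) = m(G1) + m(G2).
Mean of G1 = (0 + (-23))/2 = -23/2 = -23/2
Mean of G2 = (17 + (11))/2 = 28/2 = 14
Mean of G1 + G2 = -23/2 + 14 = 5/2

5/2


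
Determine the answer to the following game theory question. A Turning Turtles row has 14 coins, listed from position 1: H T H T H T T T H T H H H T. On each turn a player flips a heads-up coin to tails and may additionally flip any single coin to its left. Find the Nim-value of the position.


Coins: H T H T H T T T H T H H H T
Key fact: a single head at position k behaves exactly like a Nim heap of size k (turning it to T and optionally flipping a coin at j < k corresponds to moving the heap from k to j, or to 0), and heads combine as a disjunctive sum (two heads at the same place would cancel, matching j XOR j = 0). So the Nim-value is the XOR of the 1-indexed positions of the heads.
Face-up positions (1-indexed): [1, 3, 5, 9, 11, 12, 13]
XOR 0 with 1: 0 XOR 1 = 1
XOR 1 with 3: 1 XOR 3 = 2
XOR 2 with 5: 2 XOR 5 = 7
XOR 7 with 9: 7 XOR 9 = 14
XOR 14 with 11: 14 XOR 11 = 5
XOR 5 with 12: 5 XOR 12 = 9
XOR 9 with 13: 9 XOR 13 = 4
Nim-value = 4

4


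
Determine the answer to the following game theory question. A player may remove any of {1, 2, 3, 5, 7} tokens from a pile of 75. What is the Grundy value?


The subtraction set is S = {1, 2, 3, 5, 7}.
G(k) = mex{ G(k - s) : s in S, s <= k }. We compute iteratively: G(0) = 0.
G(1) = mex({0}) = 1
G(2) = mex({0, 1}) = 2
G(3) = mex({0, 1, 2}) = 3
G(4) = mex({1, 2, 3}) = 0
G(5) = mex({0, 2, 3}) = 1
G(6) = mex({0, 1, 3}) = 2
G(7) = mex({0, 1, 2}) = 3
G(8) = mex({1, 2, 3}) = 0
G(9) = mex({0, 2, 3}) = 1
G(10) = mex({0, 1, 3}) = 2
Observe that G(4)..G(10) = 0, 1, 2, 3, 0, 1, 2 repeats G(0)..G(6) = 0, 1, 2, 3, 0, 1, 2.
For k >= max(S) = 7, G(k) is determined by the previous 7 values G(k-7)..G(k-1); a window of 7 consecutive values has recurred shifted by 4, so by induction G(k + 4) = G(k) for all k >= 0: the sequence is periodic from the start with period 4.
One period: G(0..3) = 0, 1, 2, 3.
75 mod 4 = 3, so G(75) = G(3) = 3.

3


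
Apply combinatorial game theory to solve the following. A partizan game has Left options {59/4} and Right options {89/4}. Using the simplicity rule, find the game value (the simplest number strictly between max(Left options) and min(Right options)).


Left options: {59/4}, max = 59/4
Right options: {89/4}, min = 89/4
All options are numbers and max(Left) < min(Right), so by the simplicity theorem the value is the simplest (earliest-born) number strictly between 59/4 and 89/4.
Integers 15 through 22 all lie strictly between 59/4 and 89/4.
Among integers, the simplest (lowest birthday = smallest |n|; 0 is born on day 0, +-n on day n) is 15.
No non-integer in the interval can be simpler: if x is a non-integer in the interval, then floor(x) or ceil(x) also lies in the interval (the interval contains an integer), and both are proper prefixes of x's sign expansion, i.e. born earlier. So the game value is 15.
Game value = 15

15


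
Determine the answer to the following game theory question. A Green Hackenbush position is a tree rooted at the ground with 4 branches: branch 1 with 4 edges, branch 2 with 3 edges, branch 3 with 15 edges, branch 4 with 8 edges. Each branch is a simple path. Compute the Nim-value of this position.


The tree has 4 branches from the ground vertex.
In Green Hackenbush, the Nim-value of a simple path of length k is k.
Branch 1: length 4, Nim-value = 4
Branch 2: length 3, Nim-value = 3
Branch 3: length 15, Nim-value = 15
Branch 4: length 8, Nim-value = 8
Total Nim-value = XOR of all branch values:
0 XOR 4 = 4
4 XOR 3 = 7
7 XOR 15 = 8
8 XOR 8 = 0
Nim-value of the tree = 0

0


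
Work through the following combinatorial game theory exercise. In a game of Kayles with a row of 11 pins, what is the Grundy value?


Kayles: a move removes 1 or 2 adjacent pins from a contiguous row.
Removing pins from a row of k leaves two independent rows (a, b) with a + b = k - 1 (one pin) or a + b = k - 2 (two pins); an end removal gives a = 0.
By Sprague-Grundy, G(k) = mex{ G(a) XOR G(b) } over all these splits. G(0) = 0.
G(1): splits (0,0):0^0=0 -> mex({0}) = 1
G(2): splits (0,1):0^1=1 (0,0):0^0=0 -> mex({0, 1}) = 2
G(3): splits (0,2):0^2=2 (1,1):1^1=0 (0,1):0^1=1 -> mex({0, 1, 2}) = 3
G(4): splits (0,3):0^3=3 (1,2):1^2=3 (0,2):0^2=2 (1,1):1^1=0 -> mex({0, 2, 3}) = 1
G(5): splits (0,4):0^1=1 (1,3):1^3=2 (2,2):2^2=0 (0,3):0^3=3 (1,2):1^2=3 -> mex({0, 1, 2, 3}) = 4
G(6) = mex({0, 1, 2, 4}) = 3
G(7) = mex({0, 1, 3, 4, 5}) = 2
G(8) = mex({0, 2, 3, 5, 6}) = 1
G(9) = mex({0, 1, 2, 3, 6, 7}) = 4
G(10) = mex({0, 1, 3, 4, 5, 7}) = 2
G(11) = mex({0, 1, 2, 3, 4, 5}) = 6
Therefore G(11) = 6.

6


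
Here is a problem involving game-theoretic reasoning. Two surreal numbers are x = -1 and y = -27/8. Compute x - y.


x = -1, y = -27/8
Converting to common denominator: 8
x = -8/8, y = -27/8
x - y = -1 - -27/8 = 19/8

19/8


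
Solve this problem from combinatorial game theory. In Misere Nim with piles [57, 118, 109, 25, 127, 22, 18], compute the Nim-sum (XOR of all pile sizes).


We need the XOR (exclusive or) of all pile sizes.
After XOR-ing pile 1 (size 57): 0 XOR 57 = 57
After XOR-ing pile 2 (size 118): 57 XOR 118 = 79
After XOR-ing pile 3 (size 109): 79 XOR 109 = 34
After XOR-ing pile 4 (size 25): 34 XOR 25 = 59
After XOR-ing pile 5 (size 127): 59 XOR 127 = 68
After XOR-ing pile 6 (size 22): 68 XOR 22 = 82
After XOR-ing pile 7 (size 18): 82 XOR 18 = 64
The Nim-value of this position is 64.

64


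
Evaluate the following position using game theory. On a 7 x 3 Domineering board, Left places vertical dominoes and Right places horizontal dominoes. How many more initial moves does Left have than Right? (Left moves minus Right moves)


Board is 7 x 3 (rows x cols).
Left (vertical) placements: (rows-1) * cols = 6 * 3 = 18
Right (horizontal) placements: rows * (cols-1) = 7 * 2 = 14
Advantage = Left - Right = 18 - 14 = 4

4


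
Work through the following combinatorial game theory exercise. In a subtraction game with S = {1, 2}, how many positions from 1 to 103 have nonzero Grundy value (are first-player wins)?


Subtraction set S = {1, 2}, so G(n) = n mod 3.
G(n) = 0 when n is a multiple of 3.
Multiples of 3 in [1, 103]: 34
N-positions (nonzero Grundy) = 103 - 34 = 69

69


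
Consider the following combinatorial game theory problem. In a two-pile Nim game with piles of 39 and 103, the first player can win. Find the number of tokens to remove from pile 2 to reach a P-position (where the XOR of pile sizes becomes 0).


Piles: 39 and 103
Current XOR: 39 XOR 103 = 64 (non-zero, so this is an N-position).
To make the XOR zero, we need to find a move that balances the piles.
For pile 2 (size 103): target = 103 XOR 64 = 39
We reduce pile 2 from 103 to 39.
Tokens removed: 103 - 39 = 64
Verification: 39 XOR 39 = 0

64


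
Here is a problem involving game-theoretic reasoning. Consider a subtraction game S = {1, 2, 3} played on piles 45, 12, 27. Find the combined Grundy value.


Subtraction set: {1, 2, 3}
For this subtraction set, G(n) = n mod 4 (period = max + 1 = 4).
Pile 1 (size 45): G(45) = 45 mod 4 = 1
Pile 2 (size 12): G(12) = 12 mod 4 = 0
Pile 3 (size 27): G(27) = 27 mod 4 = 3
Total Grundy value = XOR of all: 1 XOR 0 XOR 3 = 2

2


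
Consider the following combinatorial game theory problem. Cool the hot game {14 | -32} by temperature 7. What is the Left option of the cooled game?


Original game: {14 | -32} (a switch {a | b} with a > b).
Cooling by t (for t below the temperature (a - b)/2 = 23) taxes each move by t: {a | b} cooled by t is {a - t | b + t}.
Cooling amount: t = 7
Cooled Left option: 14 - 7 = 7
Cooled Right option: -32 + 7 = -25
Cooled game: {7 | -25}
Left option = 7

7


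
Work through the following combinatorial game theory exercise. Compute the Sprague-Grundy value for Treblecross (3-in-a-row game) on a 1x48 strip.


Treblecross: place X on empty cells; 3-in-a-row wins.
Playing within two cells of an existing X lets the opponent win at once, so sensible play treats the cells i-2..i+2 around each X as dead. The player left with no safe cell loses, so this is a normal-play take-away game on strips of safe cells.
Placing X at cell i (0-indexed) of a strip of k safe cells leaves independent strips of sizes max(0, i-2) and max(0, k-i-3). Hence G(k) = mex{ G(max(0,i-2)) XOR G(max(0,k-i-3)) : 0 <= i < k }, with G(0) = 0.
G(1): splits (0,0):0^0=0 -> mex({0}) = 1
G(2): splits (0,0):0^0=0 -> mex({0}) = 1
G(3): splits (0,0):0^0=0 -> mex({0}) = 1
G(4): splits (0,1):0^1=1 (0,0):0^0=0 -> mex({0, 1}) = 2
G(5): splits (0,2):0^1=1 (0,1):0^1=1 (0,0):0^0=0 -> mex({0, 1}) = 2
G(6) = mex({1}) = 0
G(7) = mex({0, 1, 2}) = 3
G(8) = mex({0, 1, 2}) = 3
G(9) = mex({0, 2}) = 1
G(10) = mex({0, 2, 3}) = 1
G(11) = mex({0, 3}) = 1
G(12) = mex({1, 3}) = 0
G(13) = mex({0, 1, 2, 3}) = 4
G(14) = mex({0, 1, 2}) = 3
G(15) = mex({0, 1, 2}) = 3
G(16) = mex({0, 1, 2, 4}) = 3
G(17) = mex({0, 1, 3, 4}) = 2
G(18) = mex({0, 1, 3, 4}) = 2
G(19) = mex({0, 1, 3, 5}) = 2
G(20) = mex({0, 1, 2, 3, 5}) = 4
G(21) = mex({0, 1, 2, 3, 5}) = 4
G(22) = mex({1, 2, 6}) = 0
G(23) = mex({0, 1, 2, 3, 4, 6}) = 5
G(24) = mex({0, 1, 2, 3, 4}) = 5
G(25) = mex({0, 1, 3, 4, 7}) = 2
G(26) = mex({0, 1, 3, 4, 5, 7}) = 2
G(27) = mex({0, 1, 3, 5}) = 2
G(28) = mex({0, 1, 2, 5}) = 3
G(29) = mex({0, 1, 2, 4, 5, 6}) = 3
G(30) = mex({1, 2, 4, 6}) = 0
G(31) = mex({0, 1, 2, 3, 4, 6}) = 5
G(32) = mex({1, 2, 3, 4, 7}) = 0
G(33) = mex({0, 3, 7}) = 1
G(34) = mex({0, 2, 3, 5, 7}) = 1
G(35) = mex({0, 2, 3, 5, 6}) = 1
G(36) = mex({0, 1, 2, 5, 6}) = 3
G(37) = mex({0, 1, 2, 4, 5, 6}) = 3
G(38) = mex({0, 1, 2, 4}) = 3
G(39) = mex({0, 1, 2, 3, 4, 7}) = 5
G(40) = mex({0, 1, 2, 3, 4, 5, 7}) = 6
G(41) = mex({0, 1, 2, 3, 5, 7}) = 4
G(42) = mex({0, 1, 2, 3, 5, 6, 7}) = 4
G(43) = mex({0, 2, 3, 5, 6}) = 1
G(44) = mex({1, 2, 3, 4, 5, 6}) = 0
G(45) = mex({0, 1, 2, 3, 4, 6, 7}) = 5
G(46) = mex({0, 1, 2, 3, 4, 7}) = 5
G(47) = mex({0, 1, 2, 3, 4, 5, 7}) = 6
G(48) = mex({0, 1, 2, 3, 4, 5, 7}) = 6
Therefore G(48) = 6.

6
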